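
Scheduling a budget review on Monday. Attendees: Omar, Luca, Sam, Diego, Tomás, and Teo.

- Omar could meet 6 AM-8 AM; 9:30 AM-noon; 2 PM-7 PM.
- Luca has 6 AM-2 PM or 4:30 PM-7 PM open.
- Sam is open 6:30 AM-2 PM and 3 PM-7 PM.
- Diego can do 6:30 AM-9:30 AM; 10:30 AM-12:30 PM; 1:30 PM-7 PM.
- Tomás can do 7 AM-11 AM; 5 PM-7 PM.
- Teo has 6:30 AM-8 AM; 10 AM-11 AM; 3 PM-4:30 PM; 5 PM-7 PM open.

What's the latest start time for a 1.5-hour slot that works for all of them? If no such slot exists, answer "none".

Omar ∩ Luca: 06:00-08:00, 09:30-12:00, 16:30-19:00.
Omar ∩ Luca ∩ Sam: 06:30-08:00, 09:30-12:00, 16:30-19:00.
Omar ∩ Luca ∩ Sam ∩ Diego: 06:30-08:00, 10:30-12:00, 16:30-19:00.
Omar ∩ Luca ∩ Sam ∩ Diego ∩ Tomás: 07:00-08:00, 10:30-11:00, 17:00-19:00.
Omar ∩ Luca ∩ Sam ∩ Diego ∩ Tomás ∩ Teo: 07:00-08:00, 10:30-11:00, 17:00-19:00.
The last common window of at least 90 minutes is 17:00-19:00; a 90-minute meeting can start as late as 17:30 and still end by 19:00.

17:30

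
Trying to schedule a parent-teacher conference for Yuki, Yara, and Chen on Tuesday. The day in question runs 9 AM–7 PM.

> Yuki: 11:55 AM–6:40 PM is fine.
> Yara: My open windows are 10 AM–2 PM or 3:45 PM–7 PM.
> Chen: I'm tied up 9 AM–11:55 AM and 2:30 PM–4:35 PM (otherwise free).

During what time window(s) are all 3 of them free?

Yuki free: 11:55-18:40.
Yara free: 10:00-14:00, 15:45-19:00.
Chen free: 11:55-14:30, 16:35-19:00 (invert busy blocks within the working day).
Yuki ∩ Yara: 11:55-14:00, 15:45-18:40.
Yuki ∩ Yara ∩ Chen: 11:55-14:00, 16:35-18:40.
So the common availability across everyone is 11:55-14:00, 16:35-18:40.

11:55-14:00, 16:35-18:40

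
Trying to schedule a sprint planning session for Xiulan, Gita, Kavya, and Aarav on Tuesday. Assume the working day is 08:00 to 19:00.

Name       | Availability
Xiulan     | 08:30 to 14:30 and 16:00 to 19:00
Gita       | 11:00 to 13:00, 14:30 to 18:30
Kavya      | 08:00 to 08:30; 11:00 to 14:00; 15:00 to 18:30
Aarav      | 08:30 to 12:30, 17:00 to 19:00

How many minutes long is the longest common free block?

Xiulan ∩ Gita: 11:00-13:00, 16:00-18:30.
Xiulan ∩ Gita ∩ Kavya: 11:00-13:00, 16:00-18:30.
Xiulan ∩ Gita ∩ Kavya ∩ Aarav: 11:00-12:30, 17:00-18:30.
The longest is 11:00-12:30 at 90 minutes.

90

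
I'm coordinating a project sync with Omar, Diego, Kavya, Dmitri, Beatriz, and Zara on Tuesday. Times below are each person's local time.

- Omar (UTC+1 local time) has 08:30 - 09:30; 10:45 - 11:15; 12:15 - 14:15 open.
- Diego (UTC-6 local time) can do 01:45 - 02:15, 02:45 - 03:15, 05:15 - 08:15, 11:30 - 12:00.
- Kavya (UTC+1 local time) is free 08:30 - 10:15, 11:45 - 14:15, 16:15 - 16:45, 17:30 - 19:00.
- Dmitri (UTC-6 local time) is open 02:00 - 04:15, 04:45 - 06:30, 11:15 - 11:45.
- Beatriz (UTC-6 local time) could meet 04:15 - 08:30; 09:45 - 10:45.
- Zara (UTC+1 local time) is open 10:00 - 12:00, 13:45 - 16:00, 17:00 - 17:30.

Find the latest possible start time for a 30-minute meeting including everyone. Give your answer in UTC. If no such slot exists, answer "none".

none

Omar in UTC: 07:30-08:30, 09:45-10:15, 11:15-13:15 (subtract 1h to convert from UTC+1).
Diego in UTC: 07:45-08:15, 08:45-09:15, 11:15-14:15, 17:30-18:00 (add 6h to convert from UTC-6).
Kavya in UTC: 07:30-09:15, 10:45-13:15, 15:15-15:45, 16:30-18:00 (subtract 1h to convert from UTC+1).
Dmitri in UTC: 08:00-10:15, 10:45-12:30, 17:15-17:45 (add 6h to convert from UTC-6).
Beatriz in UTC: 10:15-14:30, 15:45-16:45 (add 6h to convert from UTC-6).
Zara in UTC: 09:00-11:00, 12:45-15:00, 16:00-16:30 (subtract 1h to convert from UTC+1).
Omar ∩ Diego: 07:45-08:15, 11:15-13:15.
Omar ∩ Diego ∩ Kavya: 07:45-08:15, 11:15-13:15.
Omar ∩ Diego ∩ Kavya ∩ Dmitri: 08:00-08:15, 11:15-12:30.
Omar ∩ Diego ∩ Kavya ∩ Dmitri ∩ Beatriz: 11:15-12:30.
Omar ∩ Diego ∩ Kavya ∩ Dmitri ∩ Beatriz ∩ Zara: ∅.
There is no time when everyone is free.
No common window is at least 30 minutes long.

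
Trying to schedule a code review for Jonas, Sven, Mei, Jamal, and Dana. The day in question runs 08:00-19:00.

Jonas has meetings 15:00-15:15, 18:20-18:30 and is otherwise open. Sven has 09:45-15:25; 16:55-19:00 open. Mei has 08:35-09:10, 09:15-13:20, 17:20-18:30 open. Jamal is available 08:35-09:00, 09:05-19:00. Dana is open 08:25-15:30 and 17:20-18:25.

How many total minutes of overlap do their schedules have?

Jonas free: 08:00-15:00, 15:15-18:20, 18:30-19:00 (invert busy blocks within the working day).
Sven free: 09:45-15:25, 16:55-19:00.
Mei free: 08:35-09:10, 09:15-13:20, 17:20-18:30.
Jamal free: 08:35-09:00, 09:05-19:00.
Dana free: 08:25-15:30, 17:20-18:25.
Jonas ∩ Sven: 09:45-15:00, 15:15-15:25, 16:55-18:20, 18:30-19:00.
Jonas ∩ Sven ∩ Mei: 09:45-13:20, 17:20-18:20.
Jonas ∩ Sven ∩ Mei ∩ Jamal: 09:45-13:20, 17:20-18:20.
Jonas ∩ Sven ∩ Mei ∩ Jamal ∩ Dana: 09:45-13:20, 17:20-18:20.
Those are the intersection windows.
Summing the common windows: 215 + 60 = 275 minutes.

275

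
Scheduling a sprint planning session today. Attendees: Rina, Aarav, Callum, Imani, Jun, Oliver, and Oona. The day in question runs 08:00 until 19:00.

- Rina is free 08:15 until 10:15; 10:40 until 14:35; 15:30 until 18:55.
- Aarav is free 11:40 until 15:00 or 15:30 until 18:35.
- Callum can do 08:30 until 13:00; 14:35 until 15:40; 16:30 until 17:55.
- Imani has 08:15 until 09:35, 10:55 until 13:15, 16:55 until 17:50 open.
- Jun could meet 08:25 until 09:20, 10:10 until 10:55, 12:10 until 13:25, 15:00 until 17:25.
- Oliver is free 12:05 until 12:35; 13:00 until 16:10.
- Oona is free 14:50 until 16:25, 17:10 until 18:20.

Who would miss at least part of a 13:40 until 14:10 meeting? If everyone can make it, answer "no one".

Callum, Imani, Jun, Oona

Rina: free for 13:40-14:10. Aarav: free for 13:40-14:10. Callum: not fully free for 13:40-14:10. Imani: not fully free for 13:40-14:10. Jun: not fully free for 13:40-14:10. Oliver: free for 13:40-14:10. Oona: not fully free for 13:40-14:10.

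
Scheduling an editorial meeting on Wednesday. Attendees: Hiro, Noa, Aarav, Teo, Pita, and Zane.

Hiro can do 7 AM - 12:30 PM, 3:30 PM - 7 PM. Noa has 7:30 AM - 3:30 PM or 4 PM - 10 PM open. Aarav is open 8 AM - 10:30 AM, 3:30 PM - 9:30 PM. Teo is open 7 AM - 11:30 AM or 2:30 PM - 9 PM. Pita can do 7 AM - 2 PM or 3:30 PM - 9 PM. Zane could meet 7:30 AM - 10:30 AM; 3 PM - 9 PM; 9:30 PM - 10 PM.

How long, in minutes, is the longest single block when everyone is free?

Hiro ∩ Noa: 07:30-12:30, 16:00-19:00.
Hiro ∩ Noa ∩ Aarav: 08:00-10:30, 16:00-19:00.
Hiro ∩ Noa ∩ Aarav ∩ Teo: 08:00-10:30, 16:00-19:00.
Hiro ∩ Noa ∩ Aarav ∩ Teo ∩ Pita: 08:00-10:30, 16:00-19:00.
Hiro ∩ Noa ∩ Aarav ∩ Teo ∩ Pita ∩ Zane: 08:00-10:30, 16:00-19:00.
The longest is 16:00-19:00 at 180 minutes.

180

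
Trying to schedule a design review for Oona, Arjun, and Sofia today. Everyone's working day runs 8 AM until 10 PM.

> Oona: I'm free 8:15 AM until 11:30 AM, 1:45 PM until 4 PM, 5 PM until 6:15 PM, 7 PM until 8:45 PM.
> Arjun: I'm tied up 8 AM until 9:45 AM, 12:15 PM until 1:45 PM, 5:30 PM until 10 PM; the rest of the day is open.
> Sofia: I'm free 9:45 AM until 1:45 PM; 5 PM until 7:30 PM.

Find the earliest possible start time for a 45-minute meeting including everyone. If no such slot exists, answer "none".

09:45

Oona free: 08:15-11:30, 13:45-16:00, 17:00-18:15, 19:00-20:45.
Arjun free: 09:45-12:15, 13:45-17:30 (invert busy blocks within the working day).
Sofia free: 09:45-13:45, 17:00-19:30.
Oona ∩ Arjun: 09:45-11:30, 13:45-16:00, 17:00-17:30.
Oona ∩ Arjun ∩ Sofia: 09:45-11:30, 17:00-17:30.
Those are the intersection windows.
The first common window of at least 45 minutes is 09:45-11:30, so the earliest start is 09:45.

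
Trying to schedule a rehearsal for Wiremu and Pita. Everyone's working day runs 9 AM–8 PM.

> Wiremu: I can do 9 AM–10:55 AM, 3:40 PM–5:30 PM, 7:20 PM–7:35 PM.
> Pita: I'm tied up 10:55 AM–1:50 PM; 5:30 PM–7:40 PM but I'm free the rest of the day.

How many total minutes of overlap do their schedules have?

Wiremu free: 09:00-10:55, 15:40-17:30, 19:20-19:35.
Pita free: 09:00-10:55, 13:50-17:30, 19:40-20:00 (invert busy blocks within the working day).
Wiremu ∩ Pita: 09:00-10:55, 15:40-17:30.
Summing the common windows: 115 + 110 = 225 minutes.

225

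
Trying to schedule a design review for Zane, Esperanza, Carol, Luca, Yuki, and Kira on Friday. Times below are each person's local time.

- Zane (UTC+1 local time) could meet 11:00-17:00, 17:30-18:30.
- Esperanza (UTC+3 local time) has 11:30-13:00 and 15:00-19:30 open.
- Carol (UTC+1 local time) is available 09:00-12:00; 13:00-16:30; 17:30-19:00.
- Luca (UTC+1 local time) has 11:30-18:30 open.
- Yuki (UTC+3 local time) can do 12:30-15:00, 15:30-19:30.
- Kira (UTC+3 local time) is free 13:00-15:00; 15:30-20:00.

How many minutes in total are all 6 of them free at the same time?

180

Zane in UTC: 10:00-16:00, 16:30-17:30 (subtract 1h to convert from UTC+1).
Esperanza in UTC: 08:30-10:00, 12:00-16:30 (subtract 3h to convert from UTC+3).
Carol in UTC: 08:00-11:00, 12:00-15:30, 16:30-18:00 (subtract 1h to convert from UTC+1).
Luca in UTC: 10:30-17:30 (subtract 1h to convert from UTC+1).
Yuki in UTC: 09:30-12:00, 12:30-16:30 (subtract 3h to convert from UTC+3).
Kira in UTC: 10:00-12:00, 12:30-17:00 (subtract 3h to convert from UTC+3).
Zane ∩ Esperanza: 12:00-16:00.
Zane ∩ Esperanza ∩ Carol: 12:00-15:30.
Zane ∩ Esperanza ∩ Carol ∩ Luca: 12:00-15:30.
Zane ∩ Esperanza ∩ Carol ∩ Luca ∩ Yuki: 12:30-15:30.
Zane ∩ Esperanza ∩ Carol ∩ Luca ∩ Yuki ∩ Kira: 12:30-15:30.
Those are the intersection windows.
That's a single block of 180 minutes.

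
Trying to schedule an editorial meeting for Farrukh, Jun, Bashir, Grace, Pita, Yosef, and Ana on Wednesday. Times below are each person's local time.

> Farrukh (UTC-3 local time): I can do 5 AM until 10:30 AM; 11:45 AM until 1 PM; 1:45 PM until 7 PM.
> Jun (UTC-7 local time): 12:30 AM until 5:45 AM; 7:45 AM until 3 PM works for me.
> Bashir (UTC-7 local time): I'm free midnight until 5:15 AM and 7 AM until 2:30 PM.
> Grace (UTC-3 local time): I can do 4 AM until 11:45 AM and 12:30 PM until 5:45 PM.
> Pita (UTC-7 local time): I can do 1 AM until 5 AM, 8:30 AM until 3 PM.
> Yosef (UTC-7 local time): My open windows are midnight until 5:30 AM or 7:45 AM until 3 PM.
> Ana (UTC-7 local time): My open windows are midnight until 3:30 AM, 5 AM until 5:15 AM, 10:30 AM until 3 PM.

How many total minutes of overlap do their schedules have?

345

Farrukh in UTC: 08:00-13:30, 14:45-16:00, 16:45-22:00 (add 3h to convert from UTC-3).
Jun in UTC: 07:30-12:45, 14:45-22:00 (add 7h to convert from UTC-7).
Bashir in UTC: 07:00-12:15, 14:00-21:30 (add 7h to convert from UTC-7).
Grace in UTC: 07:00-14:45, 15:30-20:45 (add 3h to convert from UTC-3).
Pita in UTC: 08:00-12:00, 15:30-22:00 (add 7h to convert from UTC-7).
Yosef in UTC: 07:00-12:30, 14:45-22:00 (add 7h to convert from UTC-7).
Ana in UTC: 07:00-10:30, 12:00-12:15, 17:30-22:00 (add 7h to convert from UTC-7).
Farrukh ∩ Jun: 08:00-12:45, 14:45-16:00, 16:45-22:00.
Farrukh ∩ Jun ∩ Bashir: 08:00-12:15, 14:45-16:00, 16:45-21:30.
Farrukh ∩ Jun ∩ Bashir ∩ Grace: 08:00-12:15, 15:30-16:00, 16:45-20:45.
Farrukh ∩ Jun ∩ Bashir ∩ Grace ∩ Pita: 08:00-12:00, 15:30-16:00, 16:45-20:45.
Farrukh ∩ Jun ∩ Bashir ∩ Grace ∩ Pita ∩ Yosef: 08:00-12:00, 15:30-16:00, 16:45-20:45.
Farrukh ∩ Jun ∩ Bashir ∩ Grace ∩ Pita ∩ Yosef ∩ Ana: 08:00-10:30, 17:30-20:45.
Summing the common windows: 150 + 195 = 345 minutes.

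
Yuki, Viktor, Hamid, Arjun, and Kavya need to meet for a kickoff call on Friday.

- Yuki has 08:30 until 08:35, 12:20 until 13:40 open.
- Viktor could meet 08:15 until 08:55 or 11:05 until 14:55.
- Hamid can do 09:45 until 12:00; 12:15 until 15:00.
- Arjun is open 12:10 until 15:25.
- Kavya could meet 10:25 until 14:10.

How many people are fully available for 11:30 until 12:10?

2

Viktor and Kavya can make the full 11:30-12:10 slot — that's 2.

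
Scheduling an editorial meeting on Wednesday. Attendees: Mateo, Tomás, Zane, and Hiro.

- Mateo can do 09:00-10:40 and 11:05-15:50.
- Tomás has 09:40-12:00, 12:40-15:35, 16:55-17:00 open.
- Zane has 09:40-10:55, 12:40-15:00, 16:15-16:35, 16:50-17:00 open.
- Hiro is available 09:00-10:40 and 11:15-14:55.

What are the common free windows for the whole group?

Mateo ∩ Tomás: 09:40-10:40, 11:05-12:00, 12:40-15:35.
Mateo ∩ Tomás ∩ Zane: 09:40-10:40, 12:40-15:00.
Mateo ∩ Tomás ∩ Zane ∩ Hiro: 09:40-10:40, 12:40-14:55.

09:40-10:40, 12:40-14:55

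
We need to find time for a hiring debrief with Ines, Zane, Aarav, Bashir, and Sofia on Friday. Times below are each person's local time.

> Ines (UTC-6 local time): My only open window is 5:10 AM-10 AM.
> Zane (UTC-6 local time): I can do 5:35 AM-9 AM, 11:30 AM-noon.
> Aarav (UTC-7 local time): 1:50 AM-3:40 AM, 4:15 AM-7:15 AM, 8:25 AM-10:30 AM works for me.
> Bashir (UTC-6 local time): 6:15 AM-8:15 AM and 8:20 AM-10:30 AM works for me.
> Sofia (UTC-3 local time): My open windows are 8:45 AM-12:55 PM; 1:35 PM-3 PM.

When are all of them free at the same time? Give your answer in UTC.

12:15-14:15

Ines in UTC: 11:10-16:00 (add 6h to convert from UTC-6).
Zane in UTC: 11:35-15:00, 17:30-18:00 (add 6h to convert from UTC-6).
Aarav in UTC: 08:50-10:40, 11:15-14:15, 15:25-17:30 (add 7h to convert from UTC-7).
Bashir in UTC: 12:15-14:15, 14:20-16:30 (add 6h to convert from UTC-6).
Sofia in UTC: 11:45-15:55, 16:35-18:00 (add 3h to convert from UTC-3).
Ines ∩ Zane: 11:35-15:00.
Ines ∩ Zane ∩ Aarav: 11:35-14:15.
Ines ∩ Zane ∩ Aarav ∩ Bashir: 12:15-14:15.
Ines ∩ Zane ∩ Aarav ∩ Bashir ∩ Sofia: 12:15-14:15.
Those are the intersection windows.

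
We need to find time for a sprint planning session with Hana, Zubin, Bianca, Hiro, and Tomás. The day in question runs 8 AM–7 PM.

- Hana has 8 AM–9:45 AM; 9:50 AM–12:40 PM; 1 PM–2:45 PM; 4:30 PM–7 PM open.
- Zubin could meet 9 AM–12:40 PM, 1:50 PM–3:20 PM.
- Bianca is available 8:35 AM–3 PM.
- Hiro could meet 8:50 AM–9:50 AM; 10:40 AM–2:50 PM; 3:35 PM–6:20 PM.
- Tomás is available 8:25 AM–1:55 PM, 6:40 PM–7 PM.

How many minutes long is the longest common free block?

Hana ∩ Zubin: 09:00-09:45, 09:50-12:40, 13:50-14:45.
Hana ∩ Zubin ∩ Bianca: 09:00-09:45, 09:50-12:40, 13:50-14:45.
Hana ∩ Zubin ∩ Bianca ∩ Hiro: 09:00-09:45, 10:40-12:40, 13:50-14:45.
Hana ∩ Zubin ∩ Bianca ∩ Hiro ∩ Tomás: 09:00-09:45, 10:40-12:40, 13:50-13:55.
So the common availability across everyone is 09:00-09:45, 10:40-12:40, 13:50-13:55.
The longest is 10:40-12:40 at 120 minutes.

120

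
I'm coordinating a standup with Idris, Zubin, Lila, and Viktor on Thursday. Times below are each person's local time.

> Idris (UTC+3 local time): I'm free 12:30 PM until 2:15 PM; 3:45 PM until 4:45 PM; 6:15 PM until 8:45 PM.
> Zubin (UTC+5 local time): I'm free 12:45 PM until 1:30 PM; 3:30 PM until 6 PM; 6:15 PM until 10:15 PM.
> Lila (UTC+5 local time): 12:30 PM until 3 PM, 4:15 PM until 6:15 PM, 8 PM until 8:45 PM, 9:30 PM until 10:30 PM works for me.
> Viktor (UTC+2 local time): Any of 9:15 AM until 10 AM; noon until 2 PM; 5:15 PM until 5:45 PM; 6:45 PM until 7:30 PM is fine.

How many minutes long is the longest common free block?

30

Idris in UTC: 09:30-11:15, 12:45-13:45, 15:15-17:45 (subtract 3h to convert from UTC+3).
Zubin in UTC: 07:45-08:30, 10:30-13:00, 13:15-17:15 (subtract 5h to convert from UTC+5).
Lila in UTC: 07:30-10:00, 11:15-13:15, 15:00-15:45, 16:30-17:30 (subtract 5h to convert from UTC+5).
Viktor in UTC: 07:15-08:00, 10:00-12:00, 15:15-15:45, 16:45-17:30 (subtract 2h to convert from UTC+2).
Idris ∩ Zubin: 10:30-11:15, 12:45-13:00, 13:15-13:45, 15:15-17:15.
Idris ∩ Zubin ∩ Lila: 12:45-13:00, 15:15-15:45, 16:30-17:15.
Idris ∩ Zubin ∩ Lila ∩ Viktor: 15:15-15:45, 16:45-17:15.
Those are the intersection windows.
The longest is 15:15-15:45 at 30 minutes.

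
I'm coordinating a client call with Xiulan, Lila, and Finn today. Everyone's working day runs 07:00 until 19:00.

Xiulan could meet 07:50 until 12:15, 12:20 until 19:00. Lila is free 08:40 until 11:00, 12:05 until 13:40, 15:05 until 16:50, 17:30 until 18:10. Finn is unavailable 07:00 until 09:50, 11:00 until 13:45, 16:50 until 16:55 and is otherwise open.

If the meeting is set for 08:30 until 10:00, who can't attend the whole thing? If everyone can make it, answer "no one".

Finn, Lila

Xiulan free: 07:50-12:15, 12:20-19:00.
Lila free: 08:40-11:00, 12:05-13:40, 15:05-16:50, 17:30-18:10.
Finn free: 09:50-11:00, 13:45-16:50, 16:55-19:00 (invert busy blocks within the working day).
Xiulan: free for 08:30-10:00. Lila: not fully free for 08:30-10:00. Finn: not fully free for 08:30-10:00.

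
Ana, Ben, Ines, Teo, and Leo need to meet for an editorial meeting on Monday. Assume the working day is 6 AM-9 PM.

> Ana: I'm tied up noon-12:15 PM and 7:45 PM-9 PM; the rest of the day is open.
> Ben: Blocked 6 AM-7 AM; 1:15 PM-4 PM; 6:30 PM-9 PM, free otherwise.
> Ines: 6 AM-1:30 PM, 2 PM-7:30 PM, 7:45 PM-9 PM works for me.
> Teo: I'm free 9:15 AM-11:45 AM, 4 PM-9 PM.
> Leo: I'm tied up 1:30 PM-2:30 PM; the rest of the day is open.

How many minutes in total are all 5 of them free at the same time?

300

Ana free: 06:00-12:00, 12:15-19:45 (invert busy blocks within the working day).
Ben free: 07:00-13:15, 16:00-18:30 (invert busy blocks within the working day).
Ines free: 06:00-13:30, 14:00-19:30, 19:45-21:00.
Teo free: 09:15-11:45, 16:00-21:00.
Leo free: 06:00-13:30, 14:30-21:00 (invert busy blocks within the working day).
Ana ∩ Ben: 07:00-12:00, 12:15-13:15, 16:00-18:30.
Ana ∩ Ben ∩ Ines: 07:00-12:00, 12:15-13:15, 16:00-18:30.
Ana ∩ Ben ∩ Ines ∩ Teo: 09:15-11:45, 16:00-18:30.
Ana ∩ Ben ∩ Ines ∩ Teo ∩ Leo: 09:15-11:45, 16:00-18:30.
Those are the intersection windows.
Summing the common windows: 150 + 150 = 300 minutes.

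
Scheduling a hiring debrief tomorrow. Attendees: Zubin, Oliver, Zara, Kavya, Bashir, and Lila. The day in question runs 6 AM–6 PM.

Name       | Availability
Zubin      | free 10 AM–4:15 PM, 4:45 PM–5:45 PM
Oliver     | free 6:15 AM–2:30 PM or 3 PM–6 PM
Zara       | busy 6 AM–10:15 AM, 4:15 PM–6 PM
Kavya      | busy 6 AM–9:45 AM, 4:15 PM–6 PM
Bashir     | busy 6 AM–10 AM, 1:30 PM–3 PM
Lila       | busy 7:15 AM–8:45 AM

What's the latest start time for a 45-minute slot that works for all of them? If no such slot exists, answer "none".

Zubin free: 10:00-16:15, 16:45-17:45.
Oliver free: 06:15-14:30, 15:00-18:00.
Zara free: 10:15-16:15 (invert busy blocks within the working day).
Kavya free: 09:45-16:15 (invert busy blocks within the working day).
Bashir free: 10:00-13:30, 15:00-18:00 (invert busy blocks within the working day).
Lila free: 06:00-07:15, 08:45-18:00 (invert busy blocks within the working day).
Zubin ∩ Oliver: 10:00-14:30, 15:00-16:15, 16:45-17:45.
Zubin ∩ Oliver ∩ Zara: 10:15-14:30, 15:00-16:15.
Zubin ∩ Oliver ∩ Zara ∩ Kavya: 10:15-14:30, 15:00-16:15.
Zubin ∩ Oliver ∩ Zara ∩ Kavya ∩ Bashir: 10:15-13:30, 15:00-16:15.
Zubin ∩ Oliver ∩ Zara ∩ Kavya ∩ Bashir ∩ Lila: 10:15-13:30, 15:00-16:15.
So the common availability across everyone is 10:15-13:30, 15:00-16:15.
The last common window of at least 45 minutes is 15:00-16:15; a 45-minute meeting can start as late as 15:30 and still end by 16:15.

15:30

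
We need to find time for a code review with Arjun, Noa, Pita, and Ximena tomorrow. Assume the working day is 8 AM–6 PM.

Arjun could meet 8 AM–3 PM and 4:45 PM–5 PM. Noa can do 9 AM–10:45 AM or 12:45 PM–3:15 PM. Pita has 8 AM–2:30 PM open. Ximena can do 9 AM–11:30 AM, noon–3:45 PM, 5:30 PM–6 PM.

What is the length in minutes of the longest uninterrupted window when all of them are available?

105

Arjun ∩ Noa: 09:00-10:45, 12:45-15:00.
Arjun ∩ Noa ∩ Pita: 09:00-10:45, 12:45-14:30.
Arjun ∩ Noa ∩ Pita ∩ Ximena: 09:00-10:45, 12:45-14:30.
The longest is 09:00-10:45 at 105 minutes.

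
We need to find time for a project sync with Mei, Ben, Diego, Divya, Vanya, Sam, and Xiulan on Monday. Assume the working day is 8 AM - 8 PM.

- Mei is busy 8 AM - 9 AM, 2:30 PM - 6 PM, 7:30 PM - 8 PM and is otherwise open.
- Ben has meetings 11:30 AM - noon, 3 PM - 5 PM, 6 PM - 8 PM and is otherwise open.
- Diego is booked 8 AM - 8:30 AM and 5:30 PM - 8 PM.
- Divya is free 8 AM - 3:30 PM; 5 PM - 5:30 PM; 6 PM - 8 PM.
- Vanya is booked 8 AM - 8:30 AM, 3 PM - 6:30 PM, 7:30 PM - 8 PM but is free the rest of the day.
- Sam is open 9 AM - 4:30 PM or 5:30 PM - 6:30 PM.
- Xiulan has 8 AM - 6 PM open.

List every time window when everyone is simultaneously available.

09:00-11:30, 12:00-14:30

Mei free: 09:00-14:30, 18:00-19:30 (invert busy blocks within the working day).
Ben free: 08:00-11:30, 12:00-15:00, 17:00-18:00 (invert busy blocks within the working day).
Diego free: 08:30-17:30 (invert busy blocks within the working day).
Divya free: 08:00-15:30, 17:00-17:30, 18:00-20:00.
Vanya free: 08:30-15:00, 18:30-19:30 (invert busy blocks within the working day).
Sam free: 09:00-16:30, 17:30-18:30.
Xiulan free: 08:00-18:00.
Mei ∩ Ben: 09:00-11:30, 12:00-14:30.
Mei ∩ Ben ∩ Diego: 09:00-11:30, 12:00-14:30.
Mei ∩ Ben ∩ Diego ∩ Divya: 09:00-11:30, 12:00-14:30.
Mei ∩ Ben ∩ Diego ∩ Divya ∩ Vanya: 09:00-11:30, 12:00-14:30.
Mei ∩ Ben ∩ Diego ∩ Divya ∩ Vanya ∩ Sam: 09:00-11:30, 12:00-14:30.
Mei ∩ Ben ∩ Diego ∩ Divya ∩ Vanya ∩ Sam ∩ Xiulan: 09:00-11:30, 12:00-14:30.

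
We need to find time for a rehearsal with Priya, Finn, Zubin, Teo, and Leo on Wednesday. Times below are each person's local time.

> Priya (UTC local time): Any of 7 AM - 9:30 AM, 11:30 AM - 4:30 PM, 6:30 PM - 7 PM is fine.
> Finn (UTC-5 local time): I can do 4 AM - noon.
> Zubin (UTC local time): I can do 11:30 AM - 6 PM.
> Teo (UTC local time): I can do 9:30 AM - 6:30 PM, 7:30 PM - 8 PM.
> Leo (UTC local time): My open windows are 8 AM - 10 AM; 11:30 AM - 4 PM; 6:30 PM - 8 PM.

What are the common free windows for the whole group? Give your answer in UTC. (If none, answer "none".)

Priya in UTC: 07:00-09:30, 11:30-16:30, 18:30-19:00.
Finn in UTC: 09:00-17:00 (add 5h to convert from UTC-5).
Zubin in UTC: 11:30-18:00.
Teo in UTC: 09:30-18:30, 19:30-20:00.
Leo in UTC: 08:00-10:00, 11:30-16:00, 18:30-20:00.
Priya ∩ Finn: 09:00-09:30, 11:30-16:30.
Priya ∩ Finn ∩ Zubin: 11:30-16:30.
Priya ∩ Finn ∩ Zubin ∩ Teo: 11:30-16:30.
Priya ∩ Finn ∩ Zubin ∩ Teo ∩ Leo: 11:30-16:00.

11:30-16:00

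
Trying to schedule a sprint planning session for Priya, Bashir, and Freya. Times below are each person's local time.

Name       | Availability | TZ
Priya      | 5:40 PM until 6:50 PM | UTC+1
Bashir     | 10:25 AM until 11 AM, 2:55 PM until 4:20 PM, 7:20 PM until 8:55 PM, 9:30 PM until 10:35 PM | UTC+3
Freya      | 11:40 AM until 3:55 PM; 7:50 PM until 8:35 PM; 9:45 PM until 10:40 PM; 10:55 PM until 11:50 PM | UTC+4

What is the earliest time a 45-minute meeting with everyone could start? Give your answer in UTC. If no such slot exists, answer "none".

Priya in UTC: 16:40-17:50 (subtract 1h to convert from UTC+1).
Bashir in UTC: 07:25-08:00, 11:55-13:20, 16:20-17:55, 18:30-19:35 (subtract 3h to convert from UTC+3).
Freya in UTC: 07:40-11:55, 15:50-16:35, 17:45-18:40, 18:55-19:50 (subtract 4h to convert from UTC+4).
Priya ∩ Bashir: 16:40-17:50.
Priya ∩ Bashir ∩ Freya: 17:45-17:50.
No common window is at least 45 minutes long.

none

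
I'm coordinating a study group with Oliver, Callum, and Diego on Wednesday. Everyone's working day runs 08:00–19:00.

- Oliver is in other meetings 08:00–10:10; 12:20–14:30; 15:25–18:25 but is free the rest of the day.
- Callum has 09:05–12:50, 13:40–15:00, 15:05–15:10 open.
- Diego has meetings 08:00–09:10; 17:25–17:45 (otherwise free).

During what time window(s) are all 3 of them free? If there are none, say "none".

Oliver free: 10:10-12:20, 14:30-15:25, 18:25-19:00 (invert busy blocks within the working day).
Callum free: 09:05-12:50, 13:40-15:00, 15:05-15:10.
Diego free: 09:10-17:25, 17:45-19:00 (invert busy blocks within the working day).
Oliver ∩ Callum: 10:10-12:20, 14:30-15:00, 15:05-15:10.
Oliver ∩ Callum ∩ Diego: 10:10-12:20, 14:30-15:00, 15:05-15:10.

10:10-12:20, 14:30-15:00, 15:05-15:10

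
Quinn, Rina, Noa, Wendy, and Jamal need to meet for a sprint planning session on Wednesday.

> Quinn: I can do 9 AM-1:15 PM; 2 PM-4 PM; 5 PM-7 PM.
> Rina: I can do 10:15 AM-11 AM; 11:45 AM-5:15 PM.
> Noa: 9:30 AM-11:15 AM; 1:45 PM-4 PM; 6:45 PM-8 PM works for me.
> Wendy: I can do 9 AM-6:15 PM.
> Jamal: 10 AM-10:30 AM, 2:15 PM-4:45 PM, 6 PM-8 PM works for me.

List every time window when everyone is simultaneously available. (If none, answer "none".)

10:15-10:30, 14:15-16:00

Quinn ∩ Rina: 10:15-11:00, 11:45-13:15, 14:00-16:00, 17:00-17:15.
Quinn ∩ Rina ∩ Noa: 10:15-11:00, 14:00-16:00.
Quinn ∩ Rina ∩ Noa ∩ Wendy: 10:15-11:00, 14:00-16:00.
Quinn ∩ Rina ∩ Noa ∩ Wendy ∩ Jamal: 10:15-10:30, 14:15-16:00.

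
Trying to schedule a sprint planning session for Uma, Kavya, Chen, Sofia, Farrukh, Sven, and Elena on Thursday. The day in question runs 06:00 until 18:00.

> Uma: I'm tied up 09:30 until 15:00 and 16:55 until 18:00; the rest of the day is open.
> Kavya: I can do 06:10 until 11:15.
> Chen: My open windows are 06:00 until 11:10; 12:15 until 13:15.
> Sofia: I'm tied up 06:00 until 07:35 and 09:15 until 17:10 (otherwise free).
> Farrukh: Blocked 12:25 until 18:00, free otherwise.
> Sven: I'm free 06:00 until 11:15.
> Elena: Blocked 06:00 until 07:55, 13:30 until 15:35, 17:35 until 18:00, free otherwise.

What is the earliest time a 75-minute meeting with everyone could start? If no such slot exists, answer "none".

Uma free: 06:00-09:30, 15:00-16:55 (invert busy blocks within the working day).
Kavya free: 06:10-11:15.
Chen free: 06:00-11:10, 12:15-13:15.
Sofia free: 07:35-09:15, 17:10-18:00 (invert busy blocks within the working day).
Farrukh free: 06:00-12:25 (invert busy blocks within the working day).
Sven free: 06:00-11:15.
Elena free: 07:55-13:30, 15:35-17:35 (invert busy blocks within the working day).
Uma ∩ Kavya: 06:10-09:30.
Uma ∩ Kavya ∩ Chen: 06:10-09:30.
Uma ∩ Kavya ∩ Chen ∩ Sofia: 07:35-09:15.
Uma ∩ Kavya ∩ Chen ∩ Sofia ∩ Farrukh: 07:35-09:15.
Uma ∩ Kavya ∩ Chen ∩ Sofia ∩ Farrukh ∩ Sven: 07:35-09:15.
Uma ∩ Kavya ∩ Chen ∩ Sofia ∩ Farrukh ∩ Sven ∩ Elena: 07:55-09:15.
The first common window of at least 75 minutes is 07:55-09:15, so the earliest start is 07:55.

07:55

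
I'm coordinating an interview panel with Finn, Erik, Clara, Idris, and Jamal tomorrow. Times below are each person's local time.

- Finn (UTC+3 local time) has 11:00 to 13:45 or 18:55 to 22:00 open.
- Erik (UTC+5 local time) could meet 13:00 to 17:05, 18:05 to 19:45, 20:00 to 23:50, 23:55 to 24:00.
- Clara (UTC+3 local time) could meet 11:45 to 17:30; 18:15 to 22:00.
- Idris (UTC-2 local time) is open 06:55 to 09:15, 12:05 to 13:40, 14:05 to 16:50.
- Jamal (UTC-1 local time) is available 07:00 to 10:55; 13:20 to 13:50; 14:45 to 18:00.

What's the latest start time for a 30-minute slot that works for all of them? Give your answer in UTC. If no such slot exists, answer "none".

Finn in UTC: 08:00-10:45, 15:55-19:00 (subtract 3h to convert from UTC+3).
Erik in UTC: 08:00-12:05, 13:05-14:45, 15:00-18:50, 18:55-19:00 (subtract 5h to convert from UTC+5).
Clara in UTC: 08:45-14:30, 15:15-19:00 (subtract 3h to convert from UTC+3).
Idris in UTC: 08:55-11:15, 14:05-15:40, 16:05-18:50 (add 2h to convert from UTC-2).
Jamal in UTC: 08:00-11:55, 14:20-14:50, 15:45-19:00 (add 1h to convert from UTC-1).
Finn ∩ Erik: 08:00-10:45, 15:55-18:50, 18:55-19:00.
Finn ∩ Erik ∩ Clara: 08:45-10:45, 15:55-18:50, 18:55-19:00.
Finn ∩ Erik ∩ Clara ∩ Idris: 08:55-10:45, 16:05-18:50.
Finn ∩ Erik ∩ Clara ∩ Idris ∩ Jamal: 08:55-10:45, 16:05-18:50.
So the common availability across everyone is 08:55-10:45, 16:05-18:50.
The last common window of at least 30 minutes is 16:05-18:50; a 30-minute meeting can start as late as 18:20 and still end by 18:50.

18:20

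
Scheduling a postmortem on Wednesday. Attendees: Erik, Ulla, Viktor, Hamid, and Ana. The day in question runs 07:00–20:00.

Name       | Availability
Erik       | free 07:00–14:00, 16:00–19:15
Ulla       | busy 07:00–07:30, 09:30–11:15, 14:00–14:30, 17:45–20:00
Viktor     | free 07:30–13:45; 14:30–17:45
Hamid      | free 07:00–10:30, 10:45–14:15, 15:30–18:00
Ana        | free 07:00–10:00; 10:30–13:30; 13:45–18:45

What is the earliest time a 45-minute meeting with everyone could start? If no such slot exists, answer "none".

07:30

Erik free: 07:00-14:00, 16:00-19:15.
Ulla free: 07:30-09:30, 11:15-14:00, 14:30-17:45 (invert busy blocks within the working day).
Viktor free: 07:30-13:45, 14:30-17:45.
Hamid free: 07:00-10:30, 10:45-14:15, 15:30-18:00.
Ana free: 07:00-10:00, 10:30-13:30, 13:45-18:45.
Erik ∩ Ulla: 07:30-09:30, 11:15-14:00, 16:00-17:45.
Erik ∩ Ulla ∩ Viktor: 07:30-09:30, 11:15-13:45, 16:00-17:45.
Erik ∩ Ulla ∩ Viktor ∩ Hamid: 07:30-09:30, 11:15-13:45, 16:00-17:45.
Erik ∩ Ulla ∩ Viktor ∩ Hamid ∩ Ana: 07:30-09:30, 11:15-13:30, 16:00-17:45.
The first common window of at least 45 minutes is 07:30-09:30, so the earliest start is 07:30.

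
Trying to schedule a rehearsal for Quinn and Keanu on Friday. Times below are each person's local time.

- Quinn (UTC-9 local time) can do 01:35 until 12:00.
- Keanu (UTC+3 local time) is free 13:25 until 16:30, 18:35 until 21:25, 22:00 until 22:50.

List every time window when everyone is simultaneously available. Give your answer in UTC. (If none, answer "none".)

Quinn in UTC: 10:35-21:00 (add 9h to convert from UTC-9).
Keanu in UTC: 10:25-13:30, 15:35-18:25, 19:00-19:50 (subtract 3h to convert from UTC+3).
Quinn ∩ Keanu: 10:35-13:30, 15:35-18:25, 19:00-19:50.

10:35-13:30, 15:35-18:25, 19:00-19:50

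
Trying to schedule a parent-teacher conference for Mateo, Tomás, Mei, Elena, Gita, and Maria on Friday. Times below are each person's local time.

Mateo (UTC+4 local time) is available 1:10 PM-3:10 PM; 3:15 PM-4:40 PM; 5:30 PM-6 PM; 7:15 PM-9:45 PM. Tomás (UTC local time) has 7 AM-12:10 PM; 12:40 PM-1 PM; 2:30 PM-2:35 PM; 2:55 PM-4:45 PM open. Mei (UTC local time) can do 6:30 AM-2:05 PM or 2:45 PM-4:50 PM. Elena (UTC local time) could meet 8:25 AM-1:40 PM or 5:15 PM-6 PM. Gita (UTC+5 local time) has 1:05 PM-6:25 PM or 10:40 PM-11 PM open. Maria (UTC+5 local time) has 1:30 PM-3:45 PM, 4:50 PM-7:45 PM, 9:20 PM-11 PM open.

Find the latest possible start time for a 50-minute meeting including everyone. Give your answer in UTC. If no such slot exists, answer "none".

Mateo in UTC: 09:10-11:10, 11:15-12:40, 13:30-14:00, 15:15-17:45 (subtract 4h to convert from UTC+4).
Tomás in UTC: 07:00-12:10, 12:40-13:00, 14:30-14:35, 14:55-16:45.
Mei in UTC: 06:30-14:05, 14:45-16:50.
Elena in UTC: 08:25-13:40, 17:15-18:00.
Gita in UTC: 08:05-13:25, 17:40-18:00 (subtract 5h to convert from UTC+5).
Maria in UTC: 08:30-10:45, 11:50-14:45, 16:20-18:00 (subtract 5h to convert from UTC+5).
Mateo ∩ Tomás: 09:10-11:10, 11:15-12:10, 15:15-16:45.
Mateo ∩ Tomás ∩ Mei: 09:10-11:10, 11:15-12:10, 15:15-16:45.
Mateo ∩ Tomás ∩ Mei ∩ Elena: 09:10-11:10, 11:15-12:10.
Mateo ∩ Tomás ∩ Mei ∩ Elena ∩ Gita: 09:10-11:10, 11:15-12:10.
Mateo ∩ Tomás ∩ Mei ∩ Elena ∩ Gita ∩ Maria: 09:10-10:45, 11:50-12:10.
So the common availability across everyone is 09:10-10:45, 11:50-12:10.
The last common window of at least 50 minutes is 09:10-10:45; a 50-minute meeting can start as late as 09:55 and still end by 10:45.

09:55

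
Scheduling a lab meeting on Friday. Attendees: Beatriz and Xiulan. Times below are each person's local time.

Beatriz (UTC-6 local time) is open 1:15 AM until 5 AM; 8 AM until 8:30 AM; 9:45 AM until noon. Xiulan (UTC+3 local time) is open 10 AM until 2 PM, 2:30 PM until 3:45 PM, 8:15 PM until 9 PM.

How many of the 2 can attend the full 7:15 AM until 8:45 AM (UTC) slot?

2

Beatriz in UTC: 07:15-11:00, 14:00-14:30, 15:45-18:00 (add 6h to convert from UTC-6).
Xiulan in UTC: 07:00-11:00, 11:30-12:45, 17:15-18:00 (subtract 3h to convert from UTC+3).
Beatriz and Xiulan can make the full 07:15-08:45 slot — that's 2.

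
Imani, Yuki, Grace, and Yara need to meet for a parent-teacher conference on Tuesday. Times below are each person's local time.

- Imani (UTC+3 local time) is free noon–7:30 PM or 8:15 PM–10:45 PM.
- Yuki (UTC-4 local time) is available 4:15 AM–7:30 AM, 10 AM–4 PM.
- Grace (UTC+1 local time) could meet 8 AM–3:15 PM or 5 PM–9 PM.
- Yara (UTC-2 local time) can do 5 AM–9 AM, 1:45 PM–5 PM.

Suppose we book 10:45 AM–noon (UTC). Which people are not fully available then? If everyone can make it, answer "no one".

Yara, Yuki

Imani in UTC: 09:00-16:30, 17:15-19:45 (subtract 3h to convert from UTC+3).
Yuki in UTC: 08:15-11:30, 14:00-20:00 (add 4h to convert from UTC-4).
Grace in UTC: 07:00-14:15, 16:00-20:00 (subtract 1h to convert from UTC+1).
Yara in UTC: 07:00-11:00, 15:45-19:00 (add 2h to convert from UTC-2).
Imani: free for 10:45-12:00. Yuki: not fully free for 10:45-12:00. Grace: free for 10:45-12:00. Yara: not fully free for 10:45-12:00.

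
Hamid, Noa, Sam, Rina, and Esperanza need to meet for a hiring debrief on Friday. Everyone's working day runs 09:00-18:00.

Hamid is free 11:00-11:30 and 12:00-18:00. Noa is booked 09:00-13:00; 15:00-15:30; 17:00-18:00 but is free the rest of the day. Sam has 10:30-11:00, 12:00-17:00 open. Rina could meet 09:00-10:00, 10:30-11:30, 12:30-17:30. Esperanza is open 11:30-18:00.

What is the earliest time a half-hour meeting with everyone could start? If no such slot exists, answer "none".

Hamid free: 11:00-11:30, 12:00-18:00.
Noa free: 13:00-15:00, 15:30-17:00 (invert busy blocks within the working day).
Sam free: 10:30-11:00, 12:00-17:00.
Rina free: 09:00-10:00, 10:30-11:30, 12:30-17:30.
Esperanza free: 11:30-18:00.
Hamid ∩ Noa: 13:00-15:00, 15:30-17:00.
Hamid ∩ Noa ∩ Sam: 13:00-15:00, 15:30-17:00.
Hamid ∩ Noa ∩ Sam ∩ Rina: 13:00-15:00, 15:30-17:00.
Hamid ∩ Noa ∩ Sam ∩ Rina ∩ Esperanza: 13:00-15:00, 15:30-17:00.
Those are the intersection windows.
The first common window of at least 30 minutes is 13:00-15:00, so the earliest start is 13:00.

13:00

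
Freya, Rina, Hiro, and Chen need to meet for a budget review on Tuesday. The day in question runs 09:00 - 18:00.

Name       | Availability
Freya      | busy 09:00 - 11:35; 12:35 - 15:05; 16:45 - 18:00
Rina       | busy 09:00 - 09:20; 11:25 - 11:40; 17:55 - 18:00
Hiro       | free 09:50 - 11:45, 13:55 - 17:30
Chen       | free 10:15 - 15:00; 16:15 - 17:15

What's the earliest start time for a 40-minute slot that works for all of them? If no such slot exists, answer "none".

none

Freya free: 11:35-12:35, 15:05-16:45 (invert busy blocks within the working day).
Rina free: 09:20-11:25, 11:40-17:55 (invert busy blocks within the working day).
Hiro free: 09:50-11:45, 13:55-17:30.
Chen free: 10:15-15:00, 16:15-17:15.
Freya ∩ Rina: 11:40-12:35, 15:05-16:45.
Freya ∩ Rina ∩ Hiro: 11:40-11:45, 15:05-16:45.
Freya ∩ Rina ∩ Hiro ∩ Chen: 11:40-11:45, 16:15-16:45.
No common window is at least 40 minutes long.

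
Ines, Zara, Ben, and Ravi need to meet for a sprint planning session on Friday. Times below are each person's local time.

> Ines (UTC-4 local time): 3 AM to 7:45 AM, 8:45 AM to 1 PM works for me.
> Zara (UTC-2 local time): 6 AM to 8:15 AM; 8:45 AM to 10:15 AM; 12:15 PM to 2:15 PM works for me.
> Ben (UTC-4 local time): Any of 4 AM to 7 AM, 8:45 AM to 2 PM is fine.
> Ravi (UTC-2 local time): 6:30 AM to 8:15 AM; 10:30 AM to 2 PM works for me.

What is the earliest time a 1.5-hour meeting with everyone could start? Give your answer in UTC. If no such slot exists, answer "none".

08:30

Ines in UTC: 07:00-11:45, 12:45-17:00 (add 4h to convert from UTC-4).
Zara in UTC: 08:00-10:15, 10:45-12:15, 14:15-16:15 (add 2h to convert from UTC-2).
Ben in UTC: 08:00-11:00, 12:45-18:00 (add 4h to convert from UTC-4).
Ravi in UTC: 08:30-10:15, 12:30-16:00 (add 2h to convert from UTC-2).
Ines ∩ Zara: 08:00-10:15, 10:45-11:45, 14:15-16:15.
Ines ∩ Zara ∩ Ben: 08:00-10:15, 10:45-11:00, 14:15-16:15.
Ines ∩ Zara ∩ Ben ∩ Ravi: 08:30-10:15, 14:15-16:00.
The first common window of at least 90 minutes is 08:30-10:15, so the earliest start is 08:30.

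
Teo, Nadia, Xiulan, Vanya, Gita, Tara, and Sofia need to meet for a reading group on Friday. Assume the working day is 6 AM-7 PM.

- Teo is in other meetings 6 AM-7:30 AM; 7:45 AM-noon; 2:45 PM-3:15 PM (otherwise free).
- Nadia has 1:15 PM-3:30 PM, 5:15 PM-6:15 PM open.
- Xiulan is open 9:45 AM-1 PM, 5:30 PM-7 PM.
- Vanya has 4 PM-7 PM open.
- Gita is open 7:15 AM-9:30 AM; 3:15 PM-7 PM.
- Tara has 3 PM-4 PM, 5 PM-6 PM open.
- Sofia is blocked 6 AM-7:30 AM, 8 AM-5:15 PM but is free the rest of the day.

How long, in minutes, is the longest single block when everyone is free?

Teo free: 07:30-07:45, 12:00-14:45, 15:15-19:00 (invert busy blocks within the working day).
Nadia free: 13:15-15:30, 17:15-18:15.
Xiulan free: 09:45-13:00, 17:30-19:00.
Vanya free: 16:00-19:00.
Gita free: 07:15-09:30, 15:15-19:00.
Tara free: 15:00-16:00, 17:00-18:00.
Sofia free: 07:30-08:00, 17:15-19:00 (invert busy blocks within the working day).
Teo ∩ Nadia: 13:15-14:45, 15:15-15:30, 17:15-18:15.
Teo ∩ Nadia ∩ Xiulan: 17:30-18:15.
Teo ∩ Nadia ∩ Xiulan ∩ Vanya: 17:30-18:15.
Teo ∩ Nadia ∩ Xiulan ∩ Vanya ∩ Gita: 17:30-18:15.
Teo ∩ Nadia ∩ Xiulan ∩ Vanya ∩ Gita ∩ Tara: 17:30-18:00.
Teo ∩ Nadia ∩ Xiulan ∩ Vanya ∩ Gita ∩ Tara ∩ Sofia: 17:30-18:00.
The longest is 17:30-18:00 at 30 minutes.

30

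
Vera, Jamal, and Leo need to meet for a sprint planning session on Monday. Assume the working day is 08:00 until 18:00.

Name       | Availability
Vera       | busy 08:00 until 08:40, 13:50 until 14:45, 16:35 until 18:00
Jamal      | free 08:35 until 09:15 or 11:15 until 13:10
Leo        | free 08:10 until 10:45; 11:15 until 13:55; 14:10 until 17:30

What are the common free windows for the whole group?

Vera free: 08:40-13:50, 14:45-16:35 (invert busy blocks within the working day).
Jamal free: 08:35-09:15, 11:15-13:10.
Leo free: 08:10-10:45, 11:15-13:55, 14:10-17:30.
Vera ∩ Jamal: 08:40-09:15, 11:15-13:10.
Vera ∩ Jamal ∩ Leo: 08:40-09:15, 11:15-13:10.
So the common availability across everyone is 08:40-09:15, 11:15-13:10.

08:40-09:15, 11:15-13:10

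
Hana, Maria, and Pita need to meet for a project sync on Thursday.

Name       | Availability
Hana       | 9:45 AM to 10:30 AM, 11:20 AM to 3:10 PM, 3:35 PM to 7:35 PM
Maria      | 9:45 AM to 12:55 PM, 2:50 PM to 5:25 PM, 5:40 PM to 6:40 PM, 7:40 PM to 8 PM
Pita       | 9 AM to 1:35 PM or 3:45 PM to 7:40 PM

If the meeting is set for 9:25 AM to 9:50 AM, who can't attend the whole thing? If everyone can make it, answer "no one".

Hana: not fully free for 09:25-09:50. Maria: not fully free for 09:25-09:50. Pita: free for 09:25-09:50.

Hana, Maria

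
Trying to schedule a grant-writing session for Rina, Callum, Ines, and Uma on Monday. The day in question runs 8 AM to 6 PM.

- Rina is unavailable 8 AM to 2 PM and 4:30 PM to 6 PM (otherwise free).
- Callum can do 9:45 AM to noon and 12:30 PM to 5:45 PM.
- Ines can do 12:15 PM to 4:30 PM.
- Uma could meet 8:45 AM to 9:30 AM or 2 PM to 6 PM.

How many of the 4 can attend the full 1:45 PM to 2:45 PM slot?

2

Rina free: 14:00-16:30 (invert busy blocks within the working day).
Callum free: 09:45-12:00, 12:30-17:45.
Ines free: 12:15-16:30.
Uma free: 08:45-09:30, 14:00-18:00.
Callum and Ines can make the full 13:45-14:45 slot — that's 2.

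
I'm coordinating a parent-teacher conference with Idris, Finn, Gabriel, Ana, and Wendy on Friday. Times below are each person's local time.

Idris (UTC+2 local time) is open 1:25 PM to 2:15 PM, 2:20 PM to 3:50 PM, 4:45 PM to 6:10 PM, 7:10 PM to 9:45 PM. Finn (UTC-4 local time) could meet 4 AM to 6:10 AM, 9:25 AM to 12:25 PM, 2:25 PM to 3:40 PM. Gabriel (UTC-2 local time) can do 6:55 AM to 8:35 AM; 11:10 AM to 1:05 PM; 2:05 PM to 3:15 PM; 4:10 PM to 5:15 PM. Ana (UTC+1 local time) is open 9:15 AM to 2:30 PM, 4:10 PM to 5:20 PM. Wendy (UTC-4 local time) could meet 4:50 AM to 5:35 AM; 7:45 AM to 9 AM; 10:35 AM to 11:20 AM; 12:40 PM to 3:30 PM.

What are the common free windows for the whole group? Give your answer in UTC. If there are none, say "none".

Idris in UTC: 11:25-12:15, 12:20-13:50, 14:45-16:10, 17:10-19:45 (subtract 2h to convert from UTC+2).
Finn in UTC: 08:00-10:10, 13:25-16:25, 18:25-19:40 (add 4h to convert from UTC-4).
Gabriel in UTC: 08:55-10:35, 13:10-15:05, 16:05-17:15, 18:10-19:15 (add 2h to convert from UTC-2).
Ana in UTC: 08:15-13:30, 15:10-16:20 (subtract 1h to convert from UTC+1).
Wendy in UTC: 08:50-09:35, 11:45-13:00, 14:35-15:20, 16:40-19:30 (add 4h to convert from UTC-4).
Idris ∩ Finn: 13:25-13:50, 14:45-16:10, 18:25-19:40.
Idris ∩ Finn ∩ Gabriel: 13:25-13:50, 14:45-15:05, 16:05-16:10, 18:25-19:15.
Idris ∩ Finn ∩ Gabriel ∩ Ana: 13:25-13:30, 16:05-16:10.
Idris ∩ Finn ∩ Gabriel ∩ Ana ∩ Wendy: ∅.
There is no time when everyone is free.

none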